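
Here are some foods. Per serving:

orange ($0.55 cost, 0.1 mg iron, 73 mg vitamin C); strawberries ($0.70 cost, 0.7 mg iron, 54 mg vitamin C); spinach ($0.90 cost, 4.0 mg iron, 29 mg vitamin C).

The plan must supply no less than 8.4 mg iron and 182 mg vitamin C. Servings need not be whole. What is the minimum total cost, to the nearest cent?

orange only: max(8.4/0.1, 182/73) = 84 servings → $46.20.
strawberries only: max(8.4/0.7, 182/54) = 12 servings → $8.40.
spinach only: max(8.4/4.0, 182/29) = 6.276 servings → $5.65.
orange + strawberries: the both-tight solution has a negative serving — not a feasible corner.
orange + spinach with both tight: 1.676 servings and 2.058 servings → $2.77.
strawberries + spinach with both tight: 2.475 servings and 1.667 servings → $3.23.
Cheapest feasible corner: $2.77.

$2.77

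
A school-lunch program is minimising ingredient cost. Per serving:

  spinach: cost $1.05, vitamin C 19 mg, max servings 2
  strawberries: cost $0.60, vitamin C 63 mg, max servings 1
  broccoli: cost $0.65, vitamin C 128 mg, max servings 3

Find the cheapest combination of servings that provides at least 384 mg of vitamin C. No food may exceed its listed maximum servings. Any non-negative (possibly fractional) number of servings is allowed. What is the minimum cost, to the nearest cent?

Cost per mg of vitamin C: broccoli $0.0051, strawberries $0.0095, spinach $0.0553.
Take 3 servings of broccoli: +384.0 mg vitamin C for $1.95 (total $1.95, still need 0.0 mg).
Filling from the cheapest source first is optimal under one linear minimum: $1.95.

$1.95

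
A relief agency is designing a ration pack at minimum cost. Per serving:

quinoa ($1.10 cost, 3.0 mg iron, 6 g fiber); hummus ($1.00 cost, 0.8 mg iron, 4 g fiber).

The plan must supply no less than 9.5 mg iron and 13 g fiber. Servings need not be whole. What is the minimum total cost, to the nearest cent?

$3.48

The cheapest plan sits at a corner of the feasible region — with two constraints it uses at most two foods.
quinoa only: max(9.5/3.0, 13/6) = 3.167 servings → $3.48.
hummus only: max(9.5/0.8, 13/4) = 11.88 servings → $11.88.
quinoa + hummus with both targets exact would need a negative amount; discard.
So the least-cost plan costs $3.48.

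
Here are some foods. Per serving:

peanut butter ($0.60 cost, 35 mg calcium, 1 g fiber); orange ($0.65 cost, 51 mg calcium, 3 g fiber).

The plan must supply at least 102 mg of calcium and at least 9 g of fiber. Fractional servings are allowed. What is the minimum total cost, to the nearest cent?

peanut butter only: max(102/35, 9/1) = 9 servings → $5.40.
orange only: max(102/51, 9/3) = 3 servings → $1.95.
peanut butter + orange with both targets exact would need a negative amount; discard.
Cheapest feasible corner: $1.95.

$1.95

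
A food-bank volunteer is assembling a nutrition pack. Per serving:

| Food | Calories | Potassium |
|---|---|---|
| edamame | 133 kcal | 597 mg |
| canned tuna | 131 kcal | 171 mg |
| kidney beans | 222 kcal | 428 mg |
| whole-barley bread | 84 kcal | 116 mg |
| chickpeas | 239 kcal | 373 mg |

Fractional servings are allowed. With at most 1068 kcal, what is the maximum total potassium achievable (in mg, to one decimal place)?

4794.0 mg

Potassium per kcal: edamame 4.489, kidney beans 1.928, chickpeas 1.561, whole-barley bread 1.381, canned tuna 1.305.
With no serving limits, spend the whole calories allowance on edamame: 1068 kcal / 133 kcal × 597 mg = 4794.0 mg.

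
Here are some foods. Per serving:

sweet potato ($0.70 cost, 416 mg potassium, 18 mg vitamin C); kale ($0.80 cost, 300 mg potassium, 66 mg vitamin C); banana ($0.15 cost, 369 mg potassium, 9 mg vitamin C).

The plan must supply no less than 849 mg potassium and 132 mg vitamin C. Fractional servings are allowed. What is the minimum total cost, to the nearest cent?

$1.63

Compare the cost at each extreme point of the feasible region.
sweet potato only: max(849/416, 132/18) = 7.333 servings → $5.13.
kale only: max(849/300, 132/66) = 2.83 servings → $2.26.
banana only: max(849/369, 132/9) = 14.67 servings → $2.20.
sweet potato + kale with both tight: 0.7451 servings and 1.797 servings → $1.96.
sweet potato + banana with both targets exact would need a negative amount; discard.
kale + banana with both tight: 1.897 servings and 0.7589 servings → $1.63.
Cheapest feasible corner: $1.63.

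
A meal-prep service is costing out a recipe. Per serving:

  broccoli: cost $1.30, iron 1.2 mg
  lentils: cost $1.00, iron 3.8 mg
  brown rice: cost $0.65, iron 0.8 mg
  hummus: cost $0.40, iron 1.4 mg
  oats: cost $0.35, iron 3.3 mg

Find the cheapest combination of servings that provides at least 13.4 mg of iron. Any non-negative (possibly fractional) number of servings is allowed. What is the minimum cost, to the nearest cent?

$1.42

Cost per mg of iron: oats $0.1061, lentils $0.2632, hummus $0.2857, brown rice $0.8125, broccoli $1.0833.
With no serving limits, use only oats: 13.4 mg / 3.3 mg = 4.061 servings × $0.35 = $1.42.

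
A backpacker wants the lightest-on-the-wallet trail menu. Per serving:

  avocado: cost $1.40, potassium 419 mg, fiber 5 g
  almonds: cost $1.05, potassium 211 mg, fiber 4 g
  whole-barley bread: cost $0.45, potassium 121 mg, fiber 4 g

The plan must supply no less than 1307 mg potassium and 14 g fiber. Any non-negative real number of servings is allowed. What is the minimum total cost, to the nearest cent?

This is a tiny linear program; its minimum lies at a vertex of the feasible set. List the vertices and price them.
avocado only: max(1307/419, 14/5) = 3.119 servings → $4.37.
almonds only: max(1307/211, 14/4) = 6.194 servings → $6.50.
whole-barley bread only: max(1307/121, 14/4) = 10.8 servings → $4.86.
avocado + almonds with both targets exact would need a negative amount; discard.
avocado + whole-barley bread: intersection lies outside the first quadrant.
almonds + whole-barley bread with both targets exact would need a negative amount; discard.
Cheapest feasible corner: $4.37.

$4.37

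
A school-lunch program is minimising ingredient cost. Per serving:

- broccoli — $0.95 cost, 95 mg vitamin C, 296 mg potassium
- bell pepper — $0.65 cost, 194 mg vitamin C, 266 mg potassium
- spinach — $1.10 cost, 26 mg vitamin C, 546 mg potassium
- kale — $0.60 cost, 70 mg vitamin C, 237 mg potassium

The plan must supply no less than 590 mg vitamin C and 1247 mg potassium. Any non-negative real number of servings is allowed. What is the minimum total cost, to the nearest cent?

$2.85

The cheapest plan sits at a corner of the feasible region — with two constraints it uses at most two foods.
broccoli only: max(590/95, 1247/296) = 6.211 servings → $5.90.
bell pepper only: max(590/194, 1247/266) = 4.688 servings → $3.05.
spinach only: max(590/26, 1247/546) = 22.69 servings → $24.96.
kale only: max(590/70, 1247/237) = 8.429 servings → $5.06.
broccoli + bell pepper with both tight: 2.643 servings and 1.747 servings → $3.65.
broccoli + spinach with both targets exact would need a negative amount; discard.
broccoli + kale: intersection lies outside the first quadrant.
bell pepper + spinach with both tight: 2.926 servings and 0.8583 servings → $2.85.
bell pepper + kale with both tight: 1.92 servings and 3.106 servings → $3.11.
spinach + kale: intersection lies outside the first quadrant.
So the least-cost plan costs $2.85.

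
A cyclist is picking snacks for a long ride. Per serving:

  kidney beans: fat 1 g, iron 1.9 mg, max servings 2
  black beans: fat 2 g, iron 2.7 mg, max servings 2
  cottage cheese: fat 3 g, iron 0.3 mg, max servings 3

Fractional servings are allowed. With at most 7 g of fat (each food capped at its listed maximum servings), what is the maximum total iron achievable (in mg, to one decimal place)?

9.3 mg

Iron per g fat: kidney beans 1.9, black beans 1.35, cottage cheese 0.1.
Take 2 servings of kidney beans: uses 2 g fat, +3.8 mg iron (running total 3.8 mg).
Take 2 servings of black beans: uses 4 g fat, +5.4 mg iron (running total 9.2 mg).
Take 0.3333 servings of cottage cheese: uses 1 g fat, +0.1 mg iron (running total 9.3 mg).
Greedy by best ratio exhausts the fat allowance optimally: 9.3 mg.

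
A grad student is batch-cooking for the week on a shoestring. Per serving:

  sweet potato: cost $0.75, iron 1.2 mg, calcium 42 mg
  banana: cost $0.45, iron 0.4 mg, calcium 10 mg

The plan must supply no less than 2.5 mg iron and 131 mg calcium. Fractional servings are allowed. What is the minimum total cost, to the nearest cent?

$2.34

At the optimum either one food covers both requirements or two foods hit both targets exactly; no other combination can be cheaper.
sweet potato only: max(2.5/1.2, 131/42) = 3.119 servings → $2.34.
banana only: max(2.5/0.4, 131/10) = 13.1 servings → $5.89.
sweet potato + banana: intersection lies outside the first quadrant.
Cheapest feasible corner: $2.34.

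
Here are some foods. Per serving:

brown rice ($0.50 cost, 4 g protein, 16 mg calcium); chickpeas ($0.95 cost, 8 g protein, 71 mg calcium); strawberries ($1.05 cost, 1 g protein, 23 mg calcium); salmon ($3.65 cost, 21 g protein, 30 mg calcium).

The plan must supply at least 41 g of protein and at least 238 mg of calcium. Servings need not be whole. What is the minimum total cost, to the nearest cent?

The cheapest plan sits at a corner of the feasible region — with two constraints it uses at most two foods.
brown rice only: max(41/4, 238/16) = 14.88 servings → $7.44.
chickpeas only: max(41/8, 238/71) = 5.125 servings → $4.87.
strawberries only: max(41/1, 238/23) = 41 servings → $43.05.
salmon only: max(41/21, 238/30) = 7.933 servings → $28.96.
brown rice + chickpeas with both tight: 6.455 servings and 1.897 servings → $5.03.
brown rice + strawberries with both tight: 9.276 servings and 3.895 servings → $8.73.
brown rice + salmon with both targets exact would need a negative amount; discard.
chickpeas + strawberries: intersection lies outside the first quadrant.
chickpeas + salmon with both tight: 3.012 servings and 0.805 servings → $5.80.
strawberries + salmon with both tight: 8.318 servings and 1.556 servings → $14.41.
The minimum over all feasible corners is $4.87.

$4.87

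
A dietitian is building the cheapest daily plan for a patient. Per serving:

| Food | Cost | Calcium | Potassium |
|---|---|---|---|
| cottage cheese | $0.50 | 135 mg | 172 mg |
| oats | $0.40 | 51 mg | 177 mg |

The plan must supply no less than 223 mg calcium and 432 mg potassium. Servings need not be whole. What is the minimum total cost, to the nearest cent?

$1.10

This is a tiny linear program; its minimum lies at a vertex of the feasible set. List the vertices and price them.
cottage cheese only: max(223/135, 432/172) = 2.512 servings → $1.26.
oats only: max(223/51, 432/177) = 4.373 servings → $1.75.
cottage cheese + oats with both tight: 1.153 servings and 1.32 servings → $1.10.
The minimum over all feasible corners is $1.10.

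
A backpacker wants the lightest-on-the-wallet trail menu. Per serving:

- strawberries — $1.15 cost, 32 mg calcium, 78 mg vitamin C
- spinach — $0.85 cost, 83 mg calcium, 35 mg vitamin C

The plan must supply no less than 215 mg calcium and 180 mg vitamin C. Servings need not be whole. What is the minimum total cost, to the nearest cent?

The cheapest plan sits at a corner of the feasible region — with two constraints it uses at most two foods.
strawberries only: max(215/32, 180/78) = 6.719 servings → $7.73.
spinach only: max(215/83, 180/35) = 5.143 servings → $4.37.
strawberries + spinach with both tight: 1.385 servings and 2.056 servings → $3.34.
The minimum over all feasible corners is $3.34.

$3.34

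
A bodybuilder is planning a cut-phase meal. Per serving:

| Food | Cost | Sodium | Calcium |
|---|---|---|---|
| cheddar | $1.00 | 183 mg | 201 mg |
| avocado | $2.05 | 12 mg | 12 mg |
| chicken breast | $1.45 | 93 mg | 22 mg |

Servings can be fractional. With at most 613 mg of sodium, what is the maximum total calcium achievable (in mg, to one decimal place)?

673.3 mg

Calcium per mg sodium: cheddar 1.098, avocado 1, chicken breast 0.2366.
With no serving limits, spend the whole sodium allowance on cheddar: 613 mg / 183 mg × 201 mg = 673.3 mg.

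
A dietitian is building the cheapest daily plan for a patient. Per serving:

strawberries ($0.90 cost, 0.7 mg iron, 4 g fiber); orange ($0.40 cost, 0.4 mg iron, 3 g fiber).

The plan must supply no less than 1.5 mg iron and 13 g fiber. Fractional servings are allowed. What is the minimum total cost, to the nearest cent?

For a min-cost LP with two ≥-constraints, a basic feasible solution has at most two positive variables.
strawberries only: max(1.5/0.7, 13/4) = 3.25 servings → $2.92.
orange only: max(1.5/0.4, 13/3) = 4.333 servings → $1.73.
strawberries + orange: the both-tight solution has a negative serving — not a feasible corner.
So the least-cost plan costs $1.73.

$1.73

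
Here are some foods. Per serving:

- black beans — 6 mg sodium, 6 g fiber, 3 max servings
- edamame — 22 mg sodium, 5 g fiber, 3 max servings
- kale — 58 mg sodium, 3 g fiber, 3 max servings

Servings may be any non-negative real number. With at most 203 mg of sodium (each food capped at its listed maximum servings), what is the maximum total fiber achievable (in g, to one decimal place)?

Fiber per mg sodium: black beans 1, edamame 0.2273, kale 0.05172.
Take 3 servings of black beans: uses 18 mg sodium, +18.0 g fiber (running total 18.0 g).
Take 3 servings of edamame: uses 66 mg sodium, +15.0 g fiber (running total 33.0 g).
Take 2.052 servings of kale: uses 119 mg sodium, +6.2 g fiber (running total 39.2 g).
Filling greedily by fiber-per-mg sodium is optimal for one linear limit, giving 39.2 g.

39.2 g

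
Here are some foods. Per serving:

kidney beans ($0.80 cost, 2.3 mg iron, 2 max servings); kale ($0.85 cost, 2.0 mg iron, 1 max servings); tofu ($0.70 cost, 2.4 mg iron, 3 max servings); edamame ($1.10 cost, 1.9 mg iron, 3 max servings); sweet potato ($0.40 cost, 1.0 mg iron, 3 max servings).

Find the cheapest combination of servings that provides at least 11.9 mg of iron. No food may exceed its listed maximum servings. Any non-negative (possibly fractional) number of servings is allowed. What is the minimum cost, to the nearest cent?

Cost per mg of iron: tofu $0.2917, kidney beans $0.3478, sweet potato $0.4000, kale $0.4250, edamame $0.5789.
Take 3 servings of tofu: +7.2 mg iron for $2.10 (total $2.10, still need 4.7 mg).
Take 2 servings of kidney beans: +4.6 mg iron for $1.60 (total $3.70, still need 0.1 mg).
Take 0.1 servings of sweet potato: +0.1 mg iron for $0.04 (total $3.74, still need 0.0 mg).
Greedy by cheapest-per-mg is optimal for a single linear constraint, so the minimum cost is $3.74.

$3.74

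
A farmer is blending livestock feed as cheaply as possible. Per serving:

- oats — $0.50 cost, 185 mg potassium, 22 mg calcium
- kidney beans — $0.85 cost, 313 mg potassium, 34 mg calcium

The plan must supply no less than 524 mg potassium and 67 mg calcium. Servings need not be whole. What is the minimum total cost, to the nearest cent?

Compare the cost at each extreme point of the feasible region.
oats only: max(524/185, 67/22) = 3.045 servings → $1.52.
kidney beans only: max(524/313, 67/34) = 1.971 servings → $1.68.
oats + kidney beans: the both-tight solution has a negative serving — not a feasible corner.
The minimum over all feasible corners is $1.52.

$1.52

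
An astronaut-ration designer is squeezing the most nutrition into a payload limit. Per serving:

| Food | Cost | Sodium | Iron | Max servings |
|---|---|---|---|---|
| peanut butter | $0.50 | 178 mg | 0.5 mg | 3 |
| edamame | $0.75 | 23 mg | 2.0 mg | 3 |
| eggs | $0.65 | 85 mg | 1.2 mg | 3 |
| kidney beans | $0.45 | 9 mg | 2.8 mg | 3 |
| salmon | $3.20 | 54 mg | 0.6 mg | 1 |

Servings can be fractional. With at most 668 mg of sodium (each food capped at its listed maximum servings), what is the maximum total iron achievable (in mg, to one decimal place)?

Iron per mg sodium: kidney beans 0.3111, edamame 0.08696, eggs 0.01412, salmon 0.01111, peanut butter 0.002809.
Take 3 servings of kidney beans: uses 27 mg sodium, +8.4 mg iron (running total 8.4 mg).
Take 3 servings of edamame: uses 69 mg sodium, +6.0 mg iron (running total 14.4 mg).
Take 3 servings of eggs: uses 255 mg sodium, +3.6 mg iron (running total 18.0 mg).
Take 1 serving of salmon: uses 54 mg sodium, +0.6 mg iron (running total 18.6 mg).
Take 1.478 servings of peanut butter: uses 263 mg sodium, +0.7 mg iron (running total 19.3 mg).
Filling greedily by iron-per-mg sodium is optimal for one linear limit, giving 19.3 mg.

19.3 mg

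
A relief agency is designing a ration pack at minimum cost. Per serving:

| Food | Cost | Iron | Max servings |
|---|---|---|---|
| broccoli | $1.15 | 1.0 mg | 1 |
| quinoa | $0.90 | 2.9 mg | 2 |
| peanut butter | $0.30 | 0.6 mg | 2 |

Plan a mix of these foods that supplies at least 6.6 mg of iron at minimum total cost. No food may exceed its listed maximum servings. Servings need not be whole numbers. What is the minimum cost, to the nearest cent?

$2.20

Cost per mg of iron: quinoa $0.3103, peanut butter $0.5000, broccoli $1.1500.
Take 2 servings of quinoa: +5.8 mg iron for $1.80 (total $1.80, still need 0.8 mg).
Take 1.333 servings of peanut butter: +0.8 mg iron for $0.40 (total $2.20, still need 0.0 mg).
Greedy by cheapest-per-mg is optimal for a single linear constraint, so the minimum cost is $2.20.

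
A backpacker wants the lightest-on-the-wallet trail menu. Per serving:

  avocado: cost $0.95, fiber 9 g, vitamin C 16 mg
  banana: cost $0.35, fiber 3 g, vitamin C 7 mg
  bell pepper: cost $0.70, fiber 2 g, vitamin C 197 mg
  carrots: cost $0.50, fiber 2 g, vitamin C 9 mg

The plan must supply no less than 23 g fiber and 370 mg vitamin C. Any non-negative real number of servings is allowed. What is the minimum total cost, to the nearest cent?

$3.26

At the optimum either one food covers both requirements or two foods hit both targets exactly; no other combination can be cheaper.
avocado only: max(23/9, 370/16) = 23.12 servings → $21.97.
banana only: max(23/3, 370/7) = 52.86 servings → $18.50.
bell pepper only: max(23/2, 370/197) = 11.5 servings → $8.05.
carrots only: max(23/2, 370/9) = 41.11 servings → $20.56.
avocado + banana: intersection lies outside the first quadrant.
avocado + bell pepper with both tight: 2.177 servings and 1.701 servings → $3.26.
avocado + carrots: the both-tight solution has a negative serving — not a feasible corner.
banana + bell pepper with both tight: 6.57 servings and 1.645 servings → $3.45.
banana + carrots with both targets exact would need a negative amount; discard.
bell pepper + carrots with both tight: 1.418 servings and 10.08 servings → $6.03.
The minimum over all feasible corners is $3.26.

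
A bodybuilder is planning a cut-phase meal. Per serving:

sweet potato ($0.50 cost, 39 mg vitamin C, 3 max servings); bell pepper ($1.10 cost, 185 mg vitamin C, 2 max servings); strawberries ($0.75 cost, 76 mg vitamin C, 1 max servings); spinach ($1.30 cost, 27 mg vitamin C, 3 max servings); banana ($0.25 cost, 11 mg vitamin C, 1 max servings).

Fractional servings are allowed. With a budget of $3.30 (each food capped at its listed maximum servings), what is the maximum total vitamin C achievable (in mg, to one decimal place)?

Vitamin C per dollar: bell pepper 168.2, strawberries 101.3, sweet potato 78, banana 44, spinach 20.77.
Take 2 servings of bell pepper: spends $2.20, +370.0 mg vitamin C (running total 370.0 mg).
Take 1 serving of strawberries: spends $0.75, +76.0 mg vitamin C (running total 446.0 mg).
Take 0.7 servings of sweet potato: spends $0.35, +27.3 mg vitamin C (running total 473.3 mg).
Filling greedily by vitamin C-per-dollar is optimal for one linear limit, giving 473.3 mg.

473.3 mg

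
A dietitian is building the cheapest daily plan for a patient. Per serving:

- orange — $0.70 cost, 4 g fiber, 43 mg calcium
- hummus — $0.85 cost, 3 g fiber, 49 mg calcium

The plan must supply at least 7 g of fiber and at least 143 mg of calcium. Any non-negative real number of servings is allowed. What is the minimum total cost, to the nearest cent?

With two linear requirements the optimum uses one or two foods; enumerate the corners.
orange only: max(7/4, 143/43) = 3.326 servings → $2.33.
hummus only: max(7/3, 143/49) = 2.918 servings → $2.48.
orange + hummus: the both-tight solution has a negative serving — not a feasible corner.
So the least-cost plan costs $2.33.

$2.33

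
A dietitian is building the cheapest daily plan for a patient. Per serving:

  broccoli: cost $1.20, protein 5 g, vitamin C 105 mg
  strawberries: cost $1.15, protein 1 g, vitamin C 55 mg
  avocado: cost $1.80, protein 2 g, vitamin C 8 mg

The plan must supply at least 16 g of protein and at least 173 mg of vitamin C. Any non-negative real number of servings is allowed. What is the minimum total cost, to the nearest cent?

$3.84

At the optimum either one food covers both requirements or two foods hit both targets exactly; no other combination can be cheaper.
broccoli only: max(16/5, 173/105) = 3.2 servings → $3.84.
strawberries only: max(16/1, 173/55) = 16 servings → $18.40.
avocado only: max(16/2, 173/8) = 21.62 servings → $38.92.
broccoli + strawberries: intersection lies outside the first quadrant.
broccoli + avocado with both tight: 1.282 servings and 4.794 servings → $10.17.
strawberries + avocado with both tight: 2.137 servings and 6.931 servings → $14.93.
Cheapest feasible corner: $3.84.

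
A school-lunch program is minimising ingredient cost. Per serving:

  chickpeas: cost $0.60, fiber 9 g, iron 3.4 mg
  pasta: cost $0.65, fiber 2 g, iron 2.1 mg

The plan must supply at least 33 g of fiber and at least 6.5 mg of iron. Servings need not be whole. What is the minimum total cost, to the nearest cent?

$2.20

Check every corner: each single food scaled to meet both minima, and each pair solved so both constraints bind.
chickpeas only: max(33/9, 6.5/3.4) = 3.667 servings → $2.20.
pasta only: max(33/2, 6.5/2.1) = 16.5 servings → $10.72.
chickpeas + pasta with both targets exact would need a negative amount; discard.
The minimum over all feasible corners is $2.20.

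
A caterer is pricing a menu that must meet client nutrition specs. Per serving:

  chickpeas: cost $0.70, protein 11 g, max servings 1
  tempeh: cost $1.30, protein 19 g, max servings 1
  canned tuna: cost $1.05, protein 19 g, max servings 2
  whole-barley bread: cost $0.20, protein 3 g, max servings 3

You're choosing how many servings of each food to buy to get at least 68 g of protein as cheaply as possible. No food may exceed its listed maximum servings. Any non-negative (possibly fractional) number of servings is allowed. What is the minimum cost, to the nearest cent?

$4.08

Cost per g of protein: canned tuna $0.0553, chickpeas $0.0636, whole-barley bread $0.0667, tempeh $0.0684.
Take 2 servings of canned tuna: +38.0 g protein for $2.10 (total $2.10, still need 30.0 g).
Take 1 serving of chickpeas: +11.0 g protein for $0.70 (total $2.80, still need 19.0 g).
Take 3 servings of whole-barley bread: +9.0 g protein for $0.60 (total $3.40, still need 10.0 g).
Take 0.5263 servings of tempeh: +10.0 g protein for $0.68 (total $4.08, still need 0.0 g).
Greedy by cheapest-per-g is optimal for a single linear constraint, so the minimum cost is $4.08.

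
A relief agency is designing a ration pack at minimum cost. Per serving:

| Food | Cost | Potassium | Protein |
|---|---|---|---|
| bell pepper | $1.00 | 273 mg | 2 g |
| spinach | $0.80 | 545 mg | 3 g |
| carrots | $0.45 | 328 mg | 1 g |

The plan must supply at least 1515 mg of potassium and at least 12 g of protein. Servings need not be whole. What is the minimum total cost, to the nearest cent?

Two binding constraints pin down two serving amounts, so the optimal mix uses at most two foods. The candidates are each food alone (scaled to the tighter of potassium/protein) and each pair with both constraints tight.
bell pepper only: max(1515/273, 12/2) = 6 servings → $6.00.
spinach only: max(1515/545, 12/3) = 4 servings → $3.20.
carrots only: max(1515/328, 12/1) = 12 servings → $5.40.
bell pepper + spinach with both targets exact would need a negative amount; discard.
bell pepper + carrots: intersection lies outside the first quadrant.
spinach + carrots with both targets exact would need a negative amount; discard.
Cheapest feasible corner: $3.20.

$3.20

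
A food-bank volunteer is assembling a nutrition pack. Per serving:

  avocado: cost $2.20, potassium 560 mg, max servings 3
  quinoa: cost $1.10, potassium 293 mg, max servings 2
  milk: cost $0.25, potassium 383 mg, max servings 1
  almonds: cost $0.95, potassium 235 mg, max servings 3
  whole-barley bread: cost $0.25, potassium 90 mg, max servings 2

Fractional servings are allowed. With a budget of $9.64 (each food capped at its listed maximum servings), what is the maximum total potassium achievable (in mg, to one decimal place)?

2851.3 mg

Potassium per dollar: milk 1532, whole-barley bread 360, quinoa 266.4, avocado 254.5, almonds 247.4.
Take 1 serving of milk: spends $0.25, +383.0 mg potassium (running total 383.0 mg).
Take 2 servings of whole-barley bread: spends $0.50, +180.0 mg potassium (running total 563.0 mg).
Take 2 servings of quinoa: spends $2.20, +586.0 mg potassium (running total 1149.0 mg).
Take 3 servings of avocado: spends $6.60, +1680.0 mg potassium (running total 2829.0 mg).
Take 0.09474 servings of almonds: spends $0.09, +22.3 mg potassium (running total 2851.3 mg).
Greedy by best ratio exhausts the cost allowance optimally: 2851.3 mg.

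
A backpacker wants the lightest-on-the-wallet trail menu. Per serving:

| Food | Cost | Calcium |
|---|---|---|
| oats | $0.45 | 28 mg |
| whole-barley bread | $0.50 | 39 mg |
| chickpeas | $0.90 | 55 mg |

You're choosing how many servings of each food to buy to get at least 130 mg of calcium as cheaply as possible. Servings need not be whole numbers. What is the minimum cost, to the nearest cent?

Cost per mg of calcium: whole-barley bread $0.0128, oats $0.0161, chickpeas $0.0164.
With no serving limits, use only whole-barley bread: 130 mg / 39 mg = 3.333 servings × $0.50 = $1.67.

$1.67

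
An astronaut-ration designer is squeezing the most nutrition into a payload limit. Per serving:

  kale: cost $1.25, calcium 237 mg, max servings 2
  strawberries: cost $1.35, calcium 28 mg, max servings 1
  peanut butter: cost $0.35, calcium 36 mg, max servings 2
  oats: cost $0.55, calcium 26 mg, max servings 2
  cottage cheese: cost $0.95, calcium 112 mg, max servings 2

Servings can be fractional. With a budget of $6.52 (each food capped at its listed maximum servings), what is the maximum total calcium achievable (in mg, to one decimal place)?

828.6 mg

Calcium per dollar: kale 189.6, cottage cheese 117.9, peanut butter 102.9, oats 47.27, strawberries 20.74.
Take 2 servings of kale: spends $2.50, +474.0 mg calcium (running total 474.0 mg).
Take 2 servings of cottage cheese: spends $1.90, +224.0 mg calcium (running total 698.0 mg).
Take 2 servings of peanut butter: spends $0.70, +72.0 mg calcium (running total 770.0 mg).
Take 2 servings of oats: spends $1.10, +52.0 mg calcium (running total 822.0 mg).
Take 0.237 servings of strawberries: spends $0.32, +6.6 mg calcium (running total 828.6 mg).
Filling greedily by calcium-per-dollar is optimal for one linear limit, giving 828.6 mg.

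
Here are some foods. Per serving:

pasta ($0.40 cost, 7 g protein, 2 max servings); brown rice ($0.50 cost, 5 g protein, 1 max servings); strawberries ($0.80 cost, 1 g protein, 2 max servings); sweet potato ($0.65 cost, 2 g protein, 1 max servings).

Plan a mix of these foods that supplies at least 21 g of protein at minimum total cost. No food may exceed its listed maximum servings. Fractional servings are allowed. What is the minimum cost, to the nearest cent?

$1.95

Cost per g of protein: pasta $0.0571, brown rice $0.1000, sweet potato $0.3250, strawberries $0.8000.
Take 2 servings of pasta: +14.0 g protein for $0.80 (total $0.80, still need 7.0 g).
Take 1 serving of brown rice: +5.0 g protein for $0.50 (total $1.30, still need 2.0 g).
Take 1 serving of sweet potato: +2.0 g protein for $0.65 (total $1.95, still need 0.0 g).
Greedy by cheapest-per-g is optimal for a single linear constraint, so the minimum cost is $1.95.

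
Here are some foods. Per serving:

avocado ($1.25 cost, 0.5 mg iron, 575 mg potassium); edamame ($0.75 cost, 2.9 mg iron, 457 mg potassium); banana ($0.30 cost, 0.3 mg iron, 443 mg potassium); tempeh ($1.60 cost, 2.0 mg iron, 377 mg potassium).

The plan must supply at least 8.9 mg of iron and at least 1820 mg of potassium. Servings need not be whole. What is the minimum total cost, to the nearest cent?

With two linear requirements the optimum uses one or two foods; enumerate the corners.
avocado only: max(8.9/0.5, 1820/575) = 17.8 servings → $22.25.
edamame only: max(8.9/2.9, 1820/457) = 3.982 servings → $2.99.
banana only: max(8.9/0.3, 1820/443) = 29.67 servings → $8.90.
tempeh only: max(8.9/2.0, 1820/377) = 4.828 servings → $7.72.
avocado + edamame with both tight: 0.8413 servings and 2.924 servings → $3.24.
avocado + banana: intersection lies outside the first quadrant.
avocado + tempeh with both tight: 0.2961 servings and 4.376 servings → $7.37.
edamame + banana with both tight: 2.96 servings and 1.055 servings → $2.54.
edamame + tempeh: the both-tight solution has a negative serving — not a feasible corner.
banana + tempeh with both tight: 0.3684 servings and 4.395 servings → $7.14.
Cheapest feasible corner: $2.54.

$2.54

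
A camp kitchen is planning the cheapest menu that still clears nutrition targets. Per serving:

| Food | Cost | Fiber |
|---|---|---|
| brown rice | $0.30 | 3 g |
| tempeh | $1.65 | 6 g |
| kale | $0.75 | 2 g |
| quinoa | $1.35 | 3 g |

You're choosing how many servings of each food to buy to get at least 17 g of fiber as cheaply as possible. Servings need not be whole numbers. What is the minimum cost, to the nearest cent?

Cost per g of fiber: brown rice $0.1000, tempeh $0.2750, kale $0.3750, quinoa $0.4500.
With no serving limits, use only brown rice: 17 g / 3 g = 5.667 servings × $0.30 = $1.70.

$1.70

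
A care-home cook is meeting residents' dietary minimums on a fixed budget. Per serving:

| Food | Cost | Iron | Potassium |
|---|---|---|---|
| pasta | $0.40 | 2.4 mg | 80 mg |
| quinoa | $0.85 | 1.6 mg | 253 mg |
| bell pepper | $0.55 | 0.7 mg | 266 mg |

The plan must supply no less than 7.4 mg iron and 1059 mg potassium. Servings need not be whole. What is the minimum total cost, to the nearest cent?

$2.68

pasta only: max(7.4/2.4, 1059/80) = 13.24 servings → $5.29.
quinoa only: max(7.4/1.6, 1059/253) = 4.625 servings → $3.93.
bell pepper only: max(7.4/0.7, 1059/266) = 10.57 servings → $5.81.
pasta + quinoa with both tight: 0.371 servings and 4.068 servings → $3.61.
pasta + bell pepper with both tight: 2.107 servings and 3.348 servings → $2.68.
quinoa + bell pepper: the both-tight solution has a negative serving — not a feasible corner.
So the least-cost plan costs $2.68.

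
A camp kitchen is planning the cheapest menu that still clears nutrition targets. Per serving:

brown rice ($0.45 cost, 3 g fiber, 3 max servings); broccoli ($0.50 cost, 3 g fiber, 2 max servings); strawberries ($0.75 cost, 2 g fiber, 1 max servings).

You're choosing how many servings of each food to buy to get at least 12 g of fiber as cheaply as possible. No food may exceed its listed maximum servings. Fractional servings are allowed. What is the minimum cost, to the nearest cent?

Cost per g of fiber: brown rice $0.1500, broccoli $0.1667, strawberries $0.3750.
Take 3 servings of brown rice: +9.0 g fiber for $1.35 (total $1.35, still need 3.0 g).
Take 1 serving of broccoli: +3.0 g fiber for $0.50 (total $1.85, still need 0.0 g).
Greedy by cheapest-per-g is optimal for a single linear constraint, so the minimum cost is $1.85.

$1.85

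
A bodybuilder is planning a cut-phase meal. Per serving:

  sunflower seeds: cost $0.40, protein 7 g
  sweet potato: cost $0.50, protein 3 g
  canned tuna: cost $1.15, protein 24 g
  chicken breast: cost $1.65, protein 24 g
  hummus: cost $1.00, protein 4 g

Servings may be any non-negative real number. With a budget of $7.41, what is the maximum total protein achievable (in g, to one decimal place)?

154.6 g

Protein per dollar: canned tuna 20.87, sunflower seeds 17.5, chicken breast 14.55, sweet potato 6, hummus 4.
With no serving limits, spend the whole cost allowance on canned tuna: $7.41 / $1.15 × 24 g = 154.6 g.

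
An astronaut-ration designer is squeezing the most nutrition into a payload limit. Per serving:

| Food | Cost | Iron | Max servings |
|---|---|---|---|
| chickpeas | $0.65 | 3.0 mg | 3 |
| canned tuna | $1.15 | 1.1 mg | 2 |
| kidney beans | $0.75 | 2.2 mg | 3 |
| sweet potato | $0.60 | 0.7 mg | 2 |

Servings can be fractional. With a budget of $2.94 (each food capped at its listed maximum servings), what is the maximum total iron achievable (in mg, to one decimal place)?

Iron per dollar: chickpeas 4.615, kidney beans 2.933, sweet potato 1.167, canned tuna 0.9565.
Take 3 servings of chickpeas: spends $1.95, +9.0 mg iron (running total 9.0 mg).
Take 1.32 servings of kidney beans: spends $0.99, +2.9 mg iron (running total 11.9 mg).
Filling greedily by iron-per-dollar is optimal for one linear limit, giving 11.9 mg.

11.9 mg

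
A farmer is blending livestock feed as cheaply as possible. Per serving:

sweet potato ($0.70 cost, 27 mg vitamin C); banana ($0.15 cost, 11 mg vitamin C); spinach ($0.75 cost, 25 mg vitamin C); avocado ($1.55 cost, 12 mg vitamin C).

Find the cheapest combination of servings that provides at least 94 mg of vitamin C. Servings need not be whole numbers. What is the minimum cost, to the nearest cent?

Cost per mg of vitamin C: banana $0.0136, sweet potato $0.0259, spinach $0.0300, avocado $0.1292.
With no serving limits, use only banana: 94 mg / 11 mg = 8.545 servings × $0.15 = $1.28.

$1.28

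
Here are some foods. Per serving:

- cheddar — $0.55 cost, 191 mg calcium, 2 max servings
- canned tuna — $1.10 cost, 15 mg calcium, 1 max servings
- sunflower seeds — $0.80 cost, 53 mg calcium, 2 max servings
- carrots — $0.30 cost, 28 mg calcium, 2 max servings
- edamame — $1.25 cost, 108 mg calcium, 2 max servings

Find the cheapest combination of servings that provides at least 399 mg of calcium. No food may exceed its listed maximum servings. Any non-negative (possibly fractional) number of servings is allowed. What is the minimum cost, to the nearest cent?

Cost per mg of calcium: cheddar $0.0029, carrots $0.0107, edamame $0.0116, sunflower seeds $0.0151, canned tuna $0.0733.
Take 2 servings of cheddar: +382.0 mg calcium for $1.10 (total $1.10, still need 17.0 mg).
Take 0.6071 servings of carrots: +17.0 mg calcium for $0.18 (total $1.28, still need 0.0 mg).
Greedy by cheapest-per-mg is optimal for a single linear constraint, so the minimum cost is $1.28.

$1.28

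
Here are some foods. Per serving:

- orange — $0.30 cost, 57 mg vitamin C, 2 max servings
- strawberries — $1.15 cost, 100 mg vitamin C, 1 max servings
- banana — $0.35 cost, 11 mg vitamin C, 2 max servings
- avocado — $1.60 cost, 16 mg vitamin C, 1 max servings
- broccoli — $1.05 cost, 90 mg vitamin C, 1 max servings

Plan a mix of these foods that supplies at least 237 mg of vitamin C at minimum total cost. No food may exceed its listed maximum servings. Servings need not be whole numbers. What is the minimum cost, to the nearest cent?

$2.02

Cost per mg of vitamin C: orange $0.0053, strawberries $0.0115, broccoli $0.0117, banana $0.0318, avocado $0.1000.
Take 2 servings of orange: +114.0 mg vitamin C for $0.60 (total $0.60, still need 123.0 mg).
Take 1 serving of strawberries: +100.0 mg vitamin C for $1.15 (total $1.75, still need 23.0 mg).
Take 0.2556 servings of broccoli: +23.0 mg vitamin C for $0.27 (total $2.02, still need 0.0 mg).
Greedy by cheapest-per-mg is optimal for a single linear constraint, so the minimum cost is $2.02.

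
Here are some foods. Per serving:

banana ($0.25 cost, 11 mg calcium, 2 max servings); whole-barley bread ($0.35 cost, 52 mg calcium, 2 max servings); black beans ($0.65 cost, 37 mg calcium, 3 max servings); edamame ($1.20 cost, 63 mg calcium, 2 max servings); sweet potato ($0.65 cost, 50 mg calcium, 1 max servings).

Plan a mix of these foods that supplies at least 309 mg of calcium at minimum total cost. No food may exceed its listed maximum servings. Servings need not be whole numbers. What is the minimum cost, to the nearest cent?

$4.14

Cost per mg of calcium: whole-barley bread $0.0067, sweet potato $0.0130, black beans $0.0176, edamame $0.0190, banana $0.0227.
Take 2 servings of whole-barley bread: +104.0 mg calcium for $0.70 (total $0.70, still need 205.0 mg).
Take 1 serving of sweet potato: +50.0 mg calcium for $0.65 (total $1.35, still need 155.0 mg).
Take 3 servings of black beans: +111.0 mg calcium for $1.95 (total $3.30, still need 44.0 mg).
Take 0.6984 servings of edamame: +44.0 mg calcium for $0.84 (total $4.14, still need 0.0 mg).
Filling from the cheapest source first is optimal under one linear minimum: $4.14.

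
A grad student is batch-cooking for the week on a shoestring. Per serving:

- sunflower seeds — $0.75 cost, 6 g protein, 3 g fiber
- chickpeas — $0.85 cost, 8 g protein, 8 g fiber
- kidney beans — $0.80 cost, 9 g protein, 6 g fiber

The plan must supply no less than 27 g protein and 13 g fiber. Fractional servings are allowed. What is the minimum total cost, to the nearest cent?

$2.40

This is a tiny linear program; its minimum lies at a vertex of the feasible set. List the vertices and price them.
sunflower seeds only: max(27/6, 13/3) = 4.5 servings → $3.38.
chickpeas only: max(27/8, 13/8) = 3.375 servings → $2.87.
kidney beans only: max(27/9, 13/6) = 3 servings → $2.40.
sunflower seeds + chickpeas with both targets exact would need a negative amount; discard.
sunflower seeds + kidney beans with both targets exact would need a negative amount; discard.
chickpeas + kidney beans: intersection lies outside the first quadrant.
Cheapest feasible corner: $2.40.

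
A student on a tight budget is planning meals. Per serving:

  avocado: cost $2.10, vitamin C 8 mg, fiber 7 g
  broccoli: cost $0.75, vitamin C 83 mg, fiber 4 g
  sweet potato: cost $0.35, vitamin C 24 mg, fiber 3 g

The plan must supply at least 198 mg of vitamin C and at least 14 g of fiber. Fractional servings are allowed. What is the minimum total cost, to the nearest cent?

$2.11

For a min-cost LP with two ≥-constraints, a basic feasible solution has at most two positive variables.
avocado only: max(198/8, 14/7) = 24.75 servings → $51.98.
broccoli only: max(198/83, 14/4) = 3.5 servings → $2.62.
sweet potato only: max(198/24, 14/3) = 8.25 servings → $2.89.
avocado + broccoli with both tight: 0.674 servings and 2.321 servings → $3.16.
avocado + sweet potato with both targets exact would need a negative amount; discard.
broccoli + sweet potato with both tight: 1.686 servings and 2.418 servings → $2.11.
So the least-cost plan costs $2.11.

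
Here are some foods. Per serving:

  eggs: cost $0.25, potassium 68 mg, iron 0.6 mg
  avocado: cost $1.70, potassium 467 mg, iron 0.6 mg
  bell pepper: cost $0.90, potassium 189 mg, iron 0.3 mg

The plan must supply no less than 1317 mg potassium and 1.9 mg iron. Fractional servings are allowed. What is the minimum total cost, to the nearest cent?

$4.80

eggs only: max(1317/68, 1.9/0.6) = 19.37 servings → $4.84.
avocado only: max(1317/467, 1.9/0.6) = 3.167 servings → $5.38.
bell pepper only: max(1317/189, 1.9/0.3) = 6.968 servings → $6.27.
eggs + avocado with both tight: 0.4056 servings and 2.761 servings → $4.80.
eggs + bell pepper: the both-tight solution has a negative serving — not a feasible corner.
avocado + bell pepper with both tight: 1.348 servings and 3.637 servings → $5.57.
So the least-cost plan costs $4.80.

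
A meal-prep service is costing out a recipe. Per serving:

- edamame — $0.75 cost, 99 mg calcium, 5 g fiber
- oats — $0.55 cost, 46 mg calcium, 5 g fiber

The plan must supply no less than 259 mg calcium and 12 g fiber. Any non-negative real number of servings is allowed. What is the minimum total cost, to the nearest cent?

This is a tiny linear program; its minimum lies at a vertex of the feasible set. List the vertices and price them.
edamame only: max(259/99, 12/5) = 2.616 servings → $1.96.
oats only: max(259/46, 12/5) = 5.63 servings → $3.10.
edamame + oats: intersection lies outside the first quadrant.
So the least-cost plan costs $1.96.

$1.96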